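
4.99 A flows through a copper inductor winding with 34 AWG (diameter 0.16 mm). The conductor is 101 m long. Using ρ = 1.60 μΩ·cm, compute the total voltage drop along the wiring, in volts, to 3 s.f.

401 V

ρ = 1.60 μΩ·cm = 1.60×10^-8 Ω·m
A = π(0.16/2 mm)² = π(8.0000e-05 m)² = 2.011e-08 m²
R = ρL/A = (1.60×10^-8)(101)/(2.011e-08) = 80.37 Ω
V = IR = 4.99 × 80.37 = 401 V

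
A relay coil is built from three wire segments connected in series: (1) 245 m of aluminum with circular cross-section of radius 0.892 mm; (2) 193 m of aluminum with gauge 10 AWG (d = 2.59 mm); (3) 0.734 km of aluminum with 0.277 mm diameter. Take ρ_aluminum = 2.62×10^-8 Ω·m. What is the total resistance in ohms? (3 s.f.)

323 Ω

Seg 1: A = πr² = π(8.9200e-04 m)² = 2.500e-06 m²
R_1 = (2.62×10^-8)(245)/(2.500e-06) = 2.568 Ω
Seg 2: A = π(2.59/2 mm)² = π(1.2950e-03 m)² = 5.269e-06 m²
R_2 = (2.62×10^-8)(193)/(5.269e-06) = 0.9598 Ω
Seg 3: A = π(d/2)² = π(1.3850e-04 m)² = 6.026e-08 m²
R_3 = (2.62×10^-8)(734)/(6.026e-08) = 319.1 Ω
R_total = R_1 + R_2 + R_3 = 323 Ω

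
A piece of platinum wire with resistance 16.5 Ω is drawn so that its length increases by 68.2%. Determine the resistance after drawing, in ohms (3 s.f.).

k = 1 + 68.2/100 = 1.682; volume constant ⇒ A' = A/k, so R' = k²R.
R' = 2.829 × 16.5 = 46.7 Ω

46.7 Ω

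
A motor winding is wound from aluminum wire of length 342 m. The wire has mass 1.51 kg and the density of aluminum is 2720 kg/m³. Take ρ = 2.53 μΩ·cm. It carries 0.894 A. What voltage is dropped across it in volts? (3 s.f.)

4.77 V

ρ = 2.53 μΩ·cm = 2.53×10^-8 Ω·m
A = m/(density·L) = 1.51/(2720×342) = 1.6232e-06 m²
R = ρL/A = (2.53×10^-8)(342)/(1.6232e-06) = 5.33 Ω
V = IR = 0.894 × 5.33 = 4.77 V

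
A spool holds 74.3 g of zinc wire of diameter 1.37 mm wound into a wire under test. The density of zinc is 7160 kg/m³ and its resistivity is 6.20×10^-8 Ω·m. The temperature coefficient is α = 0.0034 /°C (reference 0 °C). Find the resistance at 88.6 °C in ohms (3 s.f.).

0.385 Ω

A = π(d/2)² = π(6.8500e-04 m)² = 1.4741e-06 m²
L = m/(density·A) = 0.0743/(7160×1.4741e-06) = 7.04 m
R = ρL/A = (6.20×10^-8)(7.04)/(1.4741e-06) = 0.2961 Ω
R(88.6 °C) = 0.2961 × (1 + 0.0034×88.6) = 0.385 Ω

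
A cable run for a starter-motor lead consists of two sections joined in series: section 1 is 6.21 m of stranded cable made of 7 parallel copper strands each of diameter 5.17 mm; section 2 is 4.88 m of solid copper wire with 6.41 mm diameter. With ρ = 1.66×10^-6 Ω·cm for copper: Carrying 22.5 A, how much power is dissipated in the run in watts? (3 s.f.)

ρ = 1.66×10^-6 Ω·cm = 1.66×10^-8 Ω·m
Section 1: A_strand = π(2.5850e-03)² = 2.099e-05 m²; R₁ = ρL/(N·A_s) = (1.66×10^-8)(6.21)/(7×2.099e-05) = 7.015×10^-4 Ω
Section 2: A = π(d/2)² = π(3.2050e-03 m)² = 3.227e-05 m²
R₂ = (1.66×10^-8)(4.88)/(3.227e-05) = 0.00251 Ω
R = R₁ + R₂ = 0.003212 Ω
P = I²R = (22.5)² × 0.003212 = 1.63 W

1.63 W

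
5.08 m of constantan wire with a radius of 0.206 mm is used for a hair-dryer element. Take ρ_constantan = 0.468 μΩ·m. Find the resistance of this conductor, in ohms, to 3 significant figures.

17.8 Ω

ρ = 0.468 μΩ·m = 4.68×10^-7 Ω·m
A = πr² = π(2.0600e-04 m)² = 1.333e-07 m²
R = ρL/A = (4.68×10^-7)(5.08 m)/(1.333e-07 m²) = 17.8 Ω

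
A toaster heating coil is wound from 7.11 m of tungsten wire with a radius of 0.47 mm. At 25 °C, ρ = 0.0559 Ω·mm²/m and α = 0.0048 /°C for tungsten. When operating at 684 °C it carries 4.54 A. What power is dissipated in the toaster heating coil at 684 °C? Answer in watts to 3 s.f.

ρ = 0.0559 Ω·mm²/m = 5.59×10^-8 Ω·m
A = πr² = π(4.7000e-04 m)² = 6.940e-07 m²
R₍25₎ = ρL/A = (5.59×10^-8)(7.11)/(6.940e-07) = 0.5727 Ω
R₍684₎ = R₍25₎(1 + αΔT) = 0.5727 × (1 + 0.0048×659) = 2.384 Ω
P = I²R = (4.54)² × 2.384 = 49.1 W

49.1 W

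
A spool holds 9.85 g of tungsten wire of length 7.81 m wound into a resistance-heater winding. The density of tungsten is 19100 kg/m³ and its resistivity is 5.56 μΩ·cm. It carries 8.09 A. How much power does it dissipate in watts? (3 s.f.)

ρ = 5.56 μΩ·cm = 5.56×10^-8 Ω·m
A = m/(density·L) = 0.00985/(19100×7.81) = 6.6032e-08 m²
R = ρL/A = (5.56×10^-8)(7.81)/(6.6032e-08) = 6.576 Ω
P = I²R = (8.09)² × 6.576 = 430 W

430 W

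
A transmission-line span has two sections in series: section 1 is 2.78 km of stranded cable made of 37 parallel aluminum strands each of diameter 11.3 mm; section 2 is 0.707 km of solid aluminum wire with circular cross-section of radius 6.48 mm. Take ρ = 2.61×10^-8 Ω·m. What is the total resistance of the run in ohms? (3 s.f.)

0.159 Ω

Section 1: A_strand = π(5.6500e-03)² = 1.003e-04 m²; R₁ = ρL/(N·A_s) = (2.61×10^-8)(2780)/(37×1.003e-04) = 0.01955 Ω
Section 2: A = πr² = π(6.4800e-03 m)² = 1.319e-04 m²
R₂ = (2.61×10^-8)(707)/(1.319e-04) = 0.1399 Ω
R = R₁ + R₂ = 0.159 Ω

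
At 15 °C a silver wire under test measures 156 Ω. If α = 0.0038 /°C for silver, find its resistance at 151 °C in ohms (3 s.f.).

ΔT = 151 − 15 = 136 °C
R = R₀(1 + αΔT) = 156 × (1 + 0.0038×136) = 156 × 1.517 = 237 Ω

237 Ω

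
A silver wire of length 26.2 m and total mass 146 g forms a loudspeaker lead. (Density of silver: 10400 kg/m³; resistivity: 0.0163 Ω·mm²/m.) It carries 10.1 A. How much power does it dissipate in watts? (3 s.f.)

81.3 W

ρ = 0.0163 Ω·mm²/m = 1.63×10^-8 Ω·m
A = m/(density·L) = 0.146/(10400×26.2) = 5.3582e-07 m²
R = ρL/A = (1.63×10^-8)(26.2)/(5.3582e-07) = 0.797 Ω
P = I²R = (10.1)² × 0.797 = 81.3 W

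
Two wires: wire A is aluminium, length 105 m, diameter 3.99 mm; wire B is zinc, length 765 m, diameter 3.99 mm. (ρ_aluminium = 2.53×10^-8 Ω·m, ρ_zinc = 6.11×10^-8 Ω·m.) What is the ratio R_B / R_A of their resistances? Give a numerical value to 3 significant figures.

R ∝ ρL/d², so R_B/R_A = (ρ_B/ρ_A) × (L_B/L_A)
= (6.11×10^-8/2.53×10^-8) × (765/105) = 17.6

17.6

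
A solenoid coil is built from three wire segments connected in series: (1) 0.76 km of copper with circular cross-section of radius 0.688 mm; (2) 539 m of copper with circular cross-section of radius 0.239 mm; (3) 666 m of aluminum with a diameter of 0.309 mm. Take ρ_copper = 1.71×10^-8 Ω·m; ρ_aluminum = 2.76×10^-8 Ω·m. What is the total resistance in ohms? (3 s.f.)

Seg 1: A = πr² = π(6.8800e-04 m)² = 1.487e-06 m²
R_1 = (1.71×10^-8)(760)/(1.487e-06) = 8.739 Ω
Seg 2: A = πr² = π(2.3900e-04 m)² = 1.795e-07 m²
R_2 = (1.71×10^-8)(539)/(1.795e-07) = 51.36 Ω
Seg 3: A = π(d/2)² = π(1.5450e-04 m)² = 7.499e-08 m²
R_3 = (2.76×10^-8)(666)/(7.499e-08) = 245.1 Ω
R_total = R_1 + R_2 + R_3 = 305 Ω

305 Ω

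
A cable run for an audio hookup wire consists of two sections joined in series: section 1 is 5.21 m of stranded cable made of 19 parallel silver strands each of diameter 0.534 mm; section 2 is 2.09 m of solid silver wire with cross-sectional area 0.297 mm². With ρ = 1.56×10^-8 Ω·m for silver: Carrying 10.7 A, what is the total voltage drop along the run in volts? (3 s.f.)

1.38 V

Section 1: A_strand = π(2.6700e-04)² = 2.240e-07 m²; R₁ = ρL/(N·A_s) = (1.56×10^-8)(5.21)/(19×2.240e-07) = 0.0191 Ω
Section 2: A = 0.297 mm² = 2.970e-07 m²
R₂ = (1.56×10^-8)(2.09)/(2.970e-07) = 0.1098 Ω
R = R₁ + R₂ = 0.1289 Ω
V = IR = 10.7 × 0.1289 = 1.38 V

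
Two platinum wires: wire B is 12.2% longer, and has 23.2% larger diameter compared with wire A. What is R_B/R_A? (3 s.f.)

0.739

R ∝ L/d², so R_B/R_A = (1 + 12.2/100) × (1 + 23.2/100)⁻²
= 1.122 × 0.6588 = 0.739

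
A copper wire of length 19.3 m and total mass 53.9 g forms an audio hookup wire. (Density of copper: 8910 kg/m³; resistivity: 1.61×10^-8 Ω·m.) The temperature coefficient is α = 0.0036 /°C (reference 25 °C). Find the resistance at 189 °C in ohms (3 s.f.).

A = m/(density·L) = 0.0539/(8910×19.3) = 3.1344e-07 m²
R = ρL/A = (1.61×10^-8)(19.3)/(3.1344e-07) = 0.9914 Ω
R(189 °C) = 0.9914 × (1 + 0.0036×164) = 1.58 Ω

1.58 Ω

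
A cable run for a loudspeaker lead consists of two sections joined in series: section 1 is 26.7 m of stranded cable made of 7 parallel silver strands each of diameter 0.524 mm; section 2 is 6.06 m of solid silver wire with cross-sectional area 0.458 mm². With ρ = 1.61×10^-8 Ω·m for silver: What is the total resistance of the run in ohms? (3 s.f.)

Section 1: A_strand = π(2.6200e-04)² = 2.157e-07 m²; R₁ = ρL/(N·A_s) = (1.61×10^-8)(26.7)/(7×2.157e-07) = 0.2848 Ω
Section 2: A = 0.458 mm² = 4.580e-07 m²
R₂ = (1.61×10^-8)(6.06)/(4.580e-07) = 0.213 Ω
R = R₁ + R₂ = 0.498 Ω

0.498 Ω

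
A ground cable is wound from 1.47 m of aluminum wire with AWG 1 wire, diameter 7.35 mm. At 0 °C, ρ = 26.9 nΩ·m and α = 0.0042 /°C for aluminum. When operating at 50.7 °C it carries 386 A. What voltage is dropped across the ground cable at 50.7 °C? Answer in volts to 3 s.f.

ρ = 26.9 nΩ·m = 2.69×10^-8 Ω·m
A = π(7.35/2 mm)² = π(3.6750e-03 m)² = 4.243e-05 m²
R₍0₎ = ρL/A = (2.69×10^-8)(1.47)/(4.243e-05) = 9.320×10^-4 Ω
R₍50.7₎ = R₍0₎(1 + αΔT) = 9.320×10^-4 × (1 + 0.0042×50.7) = 0.00113 Ω
V = IR = 386 × 0.00113 = 0.436 V

0.436 V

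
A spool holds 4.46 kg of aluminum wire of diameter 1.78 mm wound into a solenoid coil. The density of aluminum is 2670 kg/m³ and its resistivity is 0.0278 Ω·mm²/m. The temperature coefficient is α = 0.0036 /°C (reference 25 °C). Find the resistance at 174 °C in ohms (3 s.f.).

11.5 Ω

ρ = 0.0278 Ω·mm²/m = 2.78×10^-8 Ω·m
A = π(d/2)² = π(8.9000e-04 m)² = 2.4885e-06 m²
L = m/(density·A) = 4.46/(2670×2.4885e-06) = 671.3 m
R = ρL/A = (2.78×10^-8)(671.3)/(2.4885e-06) = 7.499 Ω
R(174 °C) = 7.499 × (1 + 0.0036×149) = 11.5 Ω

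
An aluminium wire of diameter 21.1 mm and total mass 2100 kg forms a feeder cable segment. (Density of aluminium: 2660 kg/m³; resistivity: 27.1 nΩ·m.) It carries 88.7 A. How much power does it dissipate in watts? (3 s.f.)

1380 W

ρ = 27.1 nΩ·m = 2.71×10^-8 Ω·m
A = π(d/2)² = π(1.0550e-02 m)² = 3.4967e-04 m²
L = m/(density·A) = 2100/(2660×3.4967e-04) = 2258 m
R = ρL/A = (2.71×10^-8)(2258)/(3.4967e-04) = 0.175 Ω
P = I²R = (88.7)² × 0.175 = 1380 W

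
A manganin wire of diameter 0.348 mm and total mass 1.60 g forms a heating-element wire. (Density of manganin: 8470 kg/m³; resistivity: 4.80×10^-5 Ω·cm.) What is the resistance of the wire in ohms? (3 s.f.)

10.0 Ω

ρ = 4.80×10^-5 Ω·cm = 4.80×10^-7 Ω·m
A = π(d/2)² = π(1.7400e-04 m)² = 9.5115e-08 m²
L = m/(density·A) = 0.0016/(8470×9.5115e-08) = 1.986 m
R = ρL/A = (4.80×10^-7)(1.986)/(9.5115e-08) = 10.0 Ω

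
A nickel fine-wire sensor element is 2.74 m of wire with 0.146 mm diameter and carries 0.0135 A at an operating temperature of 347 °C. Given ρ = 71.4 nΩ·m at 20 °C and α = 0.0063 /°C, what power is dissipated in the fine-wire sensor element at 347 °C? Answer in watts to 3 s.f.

0.00652 W

ρ = 71.4 nΩ·m = 7.14×10^-8 Ω·m
A = π(d/2)² = π(7.3000e-05 m)² = 1.674e-08 m²
R₍20₎ = ρL/A = (7.14×10^-8)(2.74)/(1.674e-08) = 11.69 Ω
R₍347₎ = R₍20₎(1 + αΔT) = 11.69 × (1 + 0.0063×327) = 35.76 Ω
P = I²R = (0.0135)² × 35.76 = 0.00652 W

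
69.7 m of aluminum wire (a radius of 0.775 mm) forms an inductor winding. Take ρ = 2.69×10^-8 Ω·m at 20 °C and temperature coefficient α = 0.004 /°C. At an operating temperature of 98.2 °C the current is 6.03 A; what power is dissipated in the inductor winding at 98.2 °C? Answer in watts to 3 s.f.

47.4 W

A = πr² = π(7.7500e-04 m)² = 1.887e-06 m²
R₍20₎ = ρL/A = (2.69×10^-8)(69.7)/(1.887e-06) = 0.9936 Ω
R₍98.2₎ = R₍20₎(1 + αΔT) = 0.9936 × (1 + 0.004×78.2) = 1.304 Ω
P = I²R = (6.03)² × 1.304 = 47.4 W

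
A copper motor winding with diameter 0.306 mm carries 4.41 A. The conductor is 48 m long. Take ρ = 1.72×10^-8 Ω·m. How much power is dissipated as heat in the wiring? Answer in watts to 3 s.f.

A = π(d/2)² = π(1.5300e-04 m)² = 7.354e-08 m²
R = ρL/A = (1.72×10^-8)(48)/(7.354e-08) = 11.23 Ω
P = I²R = (4.41)² × 11.23 = 218 W

218 W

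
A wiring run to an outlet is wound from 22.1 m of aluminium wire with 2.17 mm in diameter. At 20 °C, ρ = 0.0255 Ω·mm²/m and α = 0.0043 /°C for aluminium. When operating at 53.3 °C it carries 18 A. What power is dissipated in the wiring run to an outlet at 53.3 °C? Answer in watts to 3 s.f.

ρ = 0.0255 Ω·mm²/m = 2.55×10^-8 Ω·m
A = π(d/2)² = π(1.0850e-03 m)² = 3.698e-06 m²
R₍20₎ = ρL/A = (2.55×10^-8)(22.1)/(3.698e-06) = 0.1524 Ω
R₍53.3₎ = R₍20₎(1 + αΔT) = 0.1524 × (1 + 0.0043×33.3) = 0.1742 Ω
P = I²R = (18)² × 0.1742 = 56.4 W

56.4 W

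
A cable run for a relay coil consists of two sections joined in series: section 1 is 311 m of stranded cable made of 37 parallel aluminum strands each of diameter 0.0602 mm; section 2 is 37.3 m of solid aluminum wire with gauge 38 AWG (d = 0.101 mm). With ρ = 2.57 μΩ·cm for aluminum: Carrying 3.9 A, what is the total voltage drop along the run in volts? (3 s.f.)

ρ = 2.57 μΩ·cm = 2.57×10^-8 Ω·m
Section 1: A_strand = π(3.0100e-05)² = 2.846e-09 m²; R₁ = ρL/(N·A_s) = (2.57×10^-8)(311)/(37×2.846e-09) = 75.89 Ω
Section 2: A = π(0.101/2 mm)² = π(5.0500e-05 m)² = 8.012e-09 m²
R₂ = (2.57×10^-8)(37.3)/(8.012e-09) = 119.6 Ω
R = R₁ + R₂ = 195.5 Ω
V = IR = 3.9 × 195.5 = 763 V

763 V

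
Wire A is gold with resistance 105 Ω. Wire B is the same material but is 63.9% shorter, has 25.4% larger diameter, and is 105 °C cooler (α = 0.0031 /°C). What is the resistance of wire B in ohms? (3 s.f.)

16.3 Ω

R ∝ ρL/d² with ρ ∝ (1+αΔT), so R_B/R_A = (1 − 63.9/100) × (1 + 25.4/100)⁻² × (1 − 0.0031×105)
= 0.361 × 0.6359 × 0.6745 = 0.1548
R_B = 0.1548 × 105 = 16.3 Ω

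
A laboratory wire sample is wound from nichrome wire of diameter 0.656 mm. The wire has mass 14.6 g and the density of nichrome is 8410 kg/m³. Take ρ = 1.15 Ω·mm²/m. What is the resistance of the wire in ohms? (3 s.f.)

ρ = 1.15 Ω·mm²/m = 1.15×10^-6 Ω·m
A = π(d/2)² = π(3.2800e-04 m)² = 3.3799e-07 m²
L = m/(density·A) = 0.0146/(8410×3.3799e-07) = 5.136 m
R = ρL/A = (1.15×10^-6)(5.136)/(3.3799e-07) = 17.5 Ω

17.5 Ω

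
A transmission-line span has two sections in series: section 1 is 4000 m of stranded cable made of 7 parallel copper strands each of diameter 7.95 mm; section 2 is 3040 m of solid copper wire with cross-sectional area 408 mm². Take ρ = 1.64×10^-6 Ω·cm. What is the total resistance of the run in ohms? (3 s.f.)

ρ = 1.64×10^-6 Ω·cm = 1.64×10^-8 Ω·m
Section 1: A_strand = π(3.9750e-03)² = 4.964e-05 m²; R₁ = ρL/(N·A_s) = (1.64×10^-8)(4000)/(7×4.964e-05) = 0.1888 Ω
Section 2: A = 408 mm² = 4.080e-04 m²
R₂ = (1.64×10^-8)(3040)/(4.080e-04) = 0.1222 Ω
R = R₁ + R₂ = 0.311 Ω

0.311 Ω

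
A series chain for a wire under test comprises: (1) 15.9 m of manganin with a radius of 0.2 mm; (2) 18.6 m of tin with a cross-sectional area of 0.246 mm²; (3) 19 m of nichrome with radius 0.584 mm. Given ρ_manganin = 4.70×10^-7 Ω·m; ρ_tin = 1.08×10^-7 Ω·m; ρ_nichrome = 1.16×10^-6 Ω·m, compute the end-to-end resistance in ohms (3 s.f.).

88.2 Ω

Seg 1: A = πr² = π(2.0000e-04 m)² = 1.257e-07 m²
R_1 = (4.70×10^-7)(15.9)/(1.257e-07) = 59.47 Ω
Seg 2: A = 0.246 mm² = 2.460e-07 m²
R_2 = (1.08×10^-7)(18.6)/(2.460e-07) = 8.166 Ω
Seg 3: A = πr² = π(5.8400e-04 m)² = 1.071e-06 m²
R_3 = (1.16×10^-6)(19)/(1.071e-06) = 20.57 Ω
R_total = R_1 + R_2 + R_3 = 88.2 Ω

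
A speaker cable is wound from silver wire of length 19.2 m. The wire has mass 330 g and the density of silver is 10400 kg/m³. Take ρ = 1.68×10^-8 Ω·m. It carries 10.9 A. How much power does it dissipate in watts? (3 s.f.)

23.2 W

A = m/(density·L) = 0.33/(10400×19.2) = 1.6526e-06 m²
R = ρL/A = (1.68×10^-8)(19.2)/(1.6526e-06) = 0.1952 Ω
P = I²R = (10.9)² × 0.1952 = 23.2 W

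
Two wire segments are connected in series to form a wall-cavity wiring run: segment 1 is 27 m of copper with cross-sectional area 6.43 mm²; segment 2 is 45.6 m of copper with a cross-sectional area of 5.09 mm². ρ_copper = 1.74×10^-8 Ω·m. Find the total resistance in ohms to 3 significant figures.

0.229 Ω

Segment 1: A = 6.43 mm² = 6.430e-06 m²
R₁ = ρL/A = (1.74×10^-8)(27)/(6.430e-06) = 0.07306 Ω
Segment 2: A = 5.09 mm² = 5.090e-06 m²
R₂ = (1.74×10^-8)(45.6)/(5.090e-06) = 0.1559 Ω
R = R₁ + R₂ = 0.229 Ω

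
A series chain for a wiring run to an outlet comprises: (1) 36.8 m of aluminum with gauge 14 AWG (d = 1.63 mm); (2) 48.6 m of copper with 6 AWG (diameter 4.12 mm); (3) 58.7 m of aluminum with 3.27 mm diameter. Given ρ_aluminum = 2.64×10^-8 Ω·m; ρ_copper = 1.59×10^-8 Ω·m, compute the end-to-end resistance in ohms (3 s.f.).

Seg 1: A = π(1.63/2 mm)² = π(8.1500e-04 m)² = 2.087e-06 m²
R_1 = (2.64×10^-8)(36.8)/(2.087e-06) = 0.4656 Ω
Seg 2: A = π(4.12/2 mm)² = π(2.0600e-03 m)² = 1.333e-05 m²
R_2 = (1.59×10^-8)(48.6)/(1.333e-05) = 0.05796 Ω
Seg 3: A = π(d/2)² = π(1.6350e-03 m)² = 8.398e-06 m²
R_3 = (2.64×10^-8)(58.7)/(8.398e-06) = 0.1845 Ω
R_total = R_1 + R_2 + R_3 = 0.708 Ω

0.708 Ω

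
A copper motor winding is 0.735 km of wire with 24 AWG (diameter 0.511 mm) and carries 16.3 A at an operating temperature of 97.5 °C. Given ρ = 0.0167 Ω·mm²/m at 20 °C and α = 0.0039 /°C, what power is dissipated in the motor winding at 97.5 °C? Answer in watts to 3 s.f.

ρ = 0.0167 Ω·mm²/m = 1.67×10^-8 Ω·m
A = π(0.511/2 mm)² = π(2.5550e-04 m)² = 2.051e-07 m²
R₍20₎ = ρL/A = (1.67×10^-8)(735)/(2.051e-07) = 59.85 Ω
R₍97.5₎ = R₍20₎(1 + αΔT) = 59.85 × (1 + 0.0039×77.5) = 77.94 Ω
P = I²R = (16.3)² × 77.94 = 20700 W

20700 W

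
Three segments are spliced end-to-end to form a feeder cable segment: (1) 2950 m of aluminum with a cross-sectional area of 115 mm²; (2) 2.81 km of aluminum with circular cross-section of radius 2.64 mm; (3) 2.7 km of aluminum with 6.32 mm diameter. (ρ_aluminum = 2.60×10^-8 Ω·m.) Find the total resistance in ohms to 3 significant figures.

Seg 1: A = 115 mm² = 1.150e-04 m²
R_1 = (2.60×10^-8)(2950)/(1.150e-04) = 0.667 Ω
Seg 2: A = πr² = π(2.6400e-03 m)² = 2.190e-05 m²
R_2 = (2.60×10^-8)(2810)/(2.190e-05) = 3.337 Ω
Seg 3: A = π(d/2)² = π(3.1600e-03 m)² = 3.137e-05 m²
R_3 = (2.60×10^-8)(2700)/(3.137e-05) = 2.238 Ω
R_total = R_1 + R_2 + R_3 = 6.24 Ω

6.24 Ω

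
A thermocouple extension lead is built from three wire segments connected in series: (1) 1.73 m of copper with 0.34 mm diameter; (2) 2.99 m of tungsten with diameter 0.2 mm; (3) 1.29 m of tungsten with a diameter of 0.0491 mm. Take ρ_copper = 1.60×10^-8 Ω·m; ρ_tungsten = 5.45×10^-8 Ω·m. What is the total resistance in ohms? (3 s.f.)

Seg 1: A = π(d/2)² = π(1.7000e-04 m)² = 9.079e-08 m²
R_1 = (1.60×10^-8)(1.73)/(9.079e-08) = 0.3049 Ω
Seg 2: A = π(d/2)² = π(1.0000e-04 m)² = 3.142e-08 m²
R_2 = (5.45×10^-8)(2.99)/(3.142e-08) = 5.187 Ω
Seg 3: A = π(d/2)² = π(2.4550e-05 m)² = 1.893e-09 m²
R_3 = (5.45×10^-8)(1.29)/(1.893e-09) = 37.13 Ω
R_total = R_1 + R_2 + R_3 = 42.6 Ω

42.6 Ω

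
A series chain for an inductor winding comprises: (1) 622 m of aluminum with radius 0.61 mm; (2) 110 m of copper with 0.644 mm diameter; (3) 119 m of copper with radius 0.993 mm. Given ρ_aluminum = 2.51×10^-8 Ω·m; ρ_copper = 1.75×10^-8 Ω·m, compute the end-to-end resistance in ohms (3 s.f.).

19.9 Ω

Seg 1: A = πr² = π(6.1000e-04 m)² = 1.169e-06 m²
R_1 = (2.51×10^-8)(622)/(1.169e-06) = 13.36 Ω
Seg 2: A = π(d/2)² = π(3.2200e-04 m)² = 3.257e-07 m²
R_2 = (1.75×10^-8)(110)/(3.257e-07) = 5.91 Ω
Seg 3: A = πr² = π(9.9300e-04 m)² = 3.098e-06 m²
R_3 = (1.75×10^-8)(119)/(3.098e-06) = 0.6723 Ω
R_total = R_1 + R_2 + R_3 = 19.9 Ω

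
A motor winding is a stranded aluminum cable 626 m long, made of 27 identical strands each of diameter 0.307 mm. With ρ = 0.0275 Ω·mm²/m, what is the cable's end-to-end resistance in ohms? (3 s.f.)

8.61 Ω

ρ = 0.0275 Ω·mm²/m = 2.75×10^-8 Ω·m
A_strand = π(1.5350e-04 m)² = 7.402e-08 m²
R_strand = ρL/A = (2.75×10^-8)(626)/(7.402e-08) = 232.6 Ω
R_total = R_strand/N = 232.6/27 = 8.61 Ω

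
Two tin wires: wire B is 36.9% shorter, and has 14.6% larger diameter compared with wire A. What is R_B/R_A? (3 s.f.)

R ∝ L/d², so R_B/R_A = (1 − 36.9/100) × (1 + 14.6/100)⁻²
= 0.631 × 0.7614 = 0.480

0.480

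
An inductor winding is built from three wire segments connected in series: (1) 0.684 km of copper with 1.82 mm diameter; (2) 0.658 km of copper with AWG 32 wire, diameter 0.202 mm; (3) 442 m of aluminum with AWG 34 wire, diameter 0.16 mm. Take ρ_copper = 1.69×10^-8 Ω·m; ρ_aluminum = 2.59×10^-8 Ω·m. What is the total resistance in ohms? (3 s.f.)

Seg 1: A = π(d/2)² = π(9.1000e-04 m)² = 2.602e-06 m²
R_1 = (1.69×10^-8)(684)/(2.602e-06) = 4.443 Ω
Seg 2: A = π(0.202/2 mm)² = π(1.0100e-04 m)² = 3.205e-08 m²
R_2 = (1.69×10^-8)(658)/(3.205e-08) = 347 Ω
Seg 3: A = π(0.16/2 mm)² = π(8.0000e-05 m)² = 2.011e-08 m²
R_3 = (2.59×10^-8)(442)/(2.011e-08) = 569.4 Ω
R_total = R_1 + R_2 + R_3 = 921 Ω

921 Ω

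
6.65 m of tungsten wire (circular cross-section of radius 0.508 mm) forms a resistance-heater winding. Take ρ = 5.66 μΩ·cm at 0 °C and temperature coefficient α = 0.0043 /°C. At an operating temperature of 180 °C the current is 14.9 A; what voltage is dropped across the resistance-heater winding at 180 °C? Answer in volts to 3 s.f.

ρ = 5.66 μΩ·cm = 5.66×10^-8 Ω·m
A = πr² = π(5.0800e-04 m)² = 8.107e-07 m²
R₍0₎ = ρL/A = (5.66×10^-8)(6.65)/(8.107e-07) = 0.4643 Ω
R₍180₎ = R₍0₎(1 + αΔT) = 0.4643 × (1 + 0.0043×180) = 0.8236 Ω
V = IR = 14.9 × 0.8236 = 12.3 V

12.3 V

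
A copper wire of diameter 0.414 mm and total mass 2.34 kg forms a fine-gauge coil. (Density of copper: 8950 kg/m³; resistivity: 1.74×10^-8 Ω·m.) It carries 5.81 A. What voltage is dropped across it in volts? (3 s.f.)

A = π(d/2)² = π(2.0700e-04 m)² = 1.3461e-07 m²
L = m/(density·A) = 2.34/(8950×1.3461e-07) = 1942 m
R = ρL/A = (1.74×10^-8)(1942)/(1.3461e-07) = 251.1 Ω
V = IR = 5.81 × 251.1 = 1460 V

1460 V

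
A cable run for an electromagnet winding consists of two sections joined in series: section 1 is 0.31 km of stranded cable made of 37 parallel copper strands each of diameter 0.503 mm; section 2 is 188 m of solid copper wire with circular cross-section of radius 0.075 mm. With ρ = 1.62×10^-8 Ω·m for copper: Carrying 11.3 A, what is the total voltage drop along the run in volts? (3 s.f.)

1960 V

Section 1: A_strand = π(2.5150e-04)² = 1.987e-07 m²; R₁ = ρL/(N·A_s) = (1.62×10^-8)(310)/(37×1.987e-07) = 0.683 Ω
Section 2: A = πr² = π(7.5000e-05 m)² = 1.767e-08 m²
R₂ = (1.62×10^-8)(188)/(1.767e-08) = 172.3 Ω
R = R₁ + R₂ = 173 Ω
V = IR = 11.3 × 173 = 1960 V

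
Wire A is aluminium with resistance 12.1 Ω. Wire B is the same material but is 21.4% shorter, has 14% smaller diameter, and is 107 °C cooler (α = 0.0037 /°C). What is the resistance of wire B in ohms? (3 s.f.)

7.77 Ω

R ∝ ρL/d² with ρ ∝ (1+αΔT), so R_B/R_A = (1 − 21.4/100) × (1 − 14/100)⁻² × (1 − 0.0037×107)
= 0.786 × 1.352 × 0.6041 = 0.642
R_B = 0.642 × 12.1 = 7.77 Ω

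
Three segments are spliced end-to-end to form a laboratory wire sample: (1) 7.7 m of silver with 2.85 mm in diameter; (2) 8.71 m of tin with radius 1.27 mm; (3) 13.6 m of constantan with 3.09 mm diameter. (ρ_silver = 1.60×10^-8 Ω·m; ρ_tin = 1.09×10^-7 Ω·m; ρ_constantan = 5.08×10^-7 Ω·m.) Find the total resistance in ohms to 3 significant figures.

Seg 1: A = π(d/2)² = π(1.4250e-03 m)² = 6.379e-06 m²
R_1 = (1.60×10^-8)(7.7)/(6.379e-06) = 0.01931 Ω
Seg 2: A = πr² = π(1.2700e-03 m)² = 5.067e-06 m²
R_2 = (1.09×10^-7)(8.71)/(5.067e-06) = 0.1874 Ω
Seg 3: A = π(d/2)² = π(1.5450e-03 m)² = 7.499e-06 m²
R_3 = (5.08×10^-7)(13.6)/(7.499e-06) = 0.9213 Ω
R_total = R_1 + R_2 + R_3 = 1.13 Ω

1.13 Ω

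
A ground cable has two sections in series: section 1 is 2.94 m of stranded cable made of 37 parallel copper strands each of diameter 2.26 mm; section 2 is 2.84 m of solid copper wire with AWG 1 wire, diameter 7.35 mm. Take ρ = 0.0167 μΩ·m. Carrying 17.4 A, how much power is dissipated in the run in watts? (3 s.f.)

ρ = 0.0167 μΩ·m = 1.67×10^-8 Ω·m
Section 1: A_strand = π(1.1300e-03)² = 4.011e-06 m²; R₁ = ρL/(N·A_s) = (1.67×10^-8)(2.94)/(37×4.011e-06) = 3.308×10^-4 Ω
Section 2: A = π(7.35/2 mm)² = π(3.6750e-03 m)² = 4.243e-05 m²
R₂ = (1.67×10^-8)(2.84)/(4.243e-05) = 0.001118 Ω
R = R₁ + R₂ = 0.001449 Ω
P = I²R = (17.4)² × 0.001449 = 0.439 W

0.439 W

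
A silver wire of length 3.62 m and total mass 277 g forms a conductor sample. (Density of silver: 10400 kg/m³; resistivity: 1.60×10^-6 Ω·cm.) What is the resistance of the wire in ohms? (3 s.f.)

0.00787 Ω

ρ = 1.60×10^-6 Ω·cm = 1.60×10^-8 Ω·m
A = m/(density·L) = 0.277/(10400×3.62) = 7.3576e-06 m²
R = ρL/A = (1.60×10^-8)(3.62)/(7.3576e-06) = 0.00787 Ω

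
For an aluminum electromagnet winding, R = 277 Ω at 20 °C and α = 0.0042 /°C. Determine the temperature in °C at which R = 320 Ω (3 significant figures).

R = R₀(1 + α(T − T₀)) ⇒ T = T₀ + (R/R₀ − 1)/α
T = 20 + (320/277 − 1)/0.0042 = 20 + (0.1552)/0.0042 = 57.0 °C

57.0 °C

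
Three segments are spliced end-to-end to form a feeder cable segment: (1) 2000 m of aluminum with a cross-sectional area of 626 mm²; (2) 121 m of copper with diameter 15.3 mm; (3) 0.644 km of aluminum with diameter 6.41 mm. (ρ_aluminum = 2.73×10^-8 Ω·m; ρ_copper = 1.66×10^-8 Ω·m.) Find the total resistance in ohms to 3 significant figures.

0.643 Ω

Seg 1: A = 626 mm² = 6.260e-04 m²
R_1 = (2.73×10^-8)(2000)/(6.260e-04) = 0.08722 Ω
Seg 2: A = π(d/2)² = π(7.6500e-03 m)² = 1.839e-04 m²
R_2 = (1.66×10^-8)(121)/(1.839e-04) = 0.01092 Ω
Seg 3: A = π(d/2)² = π(3.2050e-03 m)² = 3.227e-05 m²
R_3 = (2.73×10^-8)(644)/(3.227e-05) = 0.5448 Ω
R_total = R_1 + R_2 + R_3 = 0.643 Ω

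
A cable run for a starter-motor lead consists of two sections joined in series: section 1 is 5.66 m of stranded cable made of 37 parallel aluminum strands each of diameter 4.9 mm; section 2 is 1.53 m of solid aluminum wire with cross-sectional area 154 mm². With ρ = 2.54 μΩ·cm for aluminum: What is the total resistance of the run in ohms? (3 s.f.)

ρ = 2.54 μΩ·cm = 2.54×10^-8 Ω·m
Section 1: A_strand = π(2.4500e-03)² = 1.886e-05 m²; R₁ = ρL/(N·A_s) = (2.54×10^-8)(5.66)/(37×1.886e-05) = 2.060×10^-4 Ω
Section 2: A = 154 mm² = 1.540e-04 m²
R₂ = (2.54×10^-8)(1.53)/(1.540e-04) = 2.524×10^-4 Ω
R = R₁ + R₂ = 4.58×10^-4 Ω

4.58×10^-4 Ω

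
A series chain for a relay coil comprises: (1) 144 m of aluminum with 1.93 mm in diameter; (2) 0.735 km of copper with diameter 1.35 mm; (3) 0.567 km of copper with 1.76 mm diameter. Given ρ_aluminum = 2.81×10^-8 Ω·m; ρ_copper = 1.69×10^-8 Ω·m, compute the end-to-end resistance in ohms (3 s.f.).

Seg 1: A = π(d/2)² = π(9.6500e-04 m)² = 2.926e-06 m²
R_1 = (2.81×10^-8)(144)/(2.926e-06) = 1.383 Ω
Seg 2: A = π(d/2)² = π(6.7500e-04 m)² = 1.431e-06 m²
R_2 = (1.69×10^-8)(735)/(1.431e-06) = 8.678 Ω
Seg 3: A = π(d/2)² = π(8.8000e-04 m)² = 2.433e-06 m²
R_3 = (1.69×10^-8)(567)/(2.433e-06) = 3.939 Ω
R_total = R_1 + R_2 + R_3 = 14.0 Ω

14.0 Ω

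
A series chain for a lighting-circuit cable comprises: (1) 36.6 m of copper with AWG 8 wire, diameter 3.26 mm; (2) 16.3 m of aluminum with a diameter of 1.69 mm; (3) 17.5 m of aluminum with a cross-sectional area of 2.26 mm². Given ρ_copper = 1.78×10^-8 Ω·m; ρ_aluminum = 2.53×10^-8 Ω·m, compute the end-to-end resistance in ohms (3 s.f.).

Seg 1: A = π(3.26/2 mm)² = π(1.6300e-03 m)² = 8.347e-06 m²
R_1 = (1.78×10^-8)(36.6)/(8.347e-06) = 0.07805 Ω
Seg 2: A = π(d/2)² = π(8.4500e-04 m)² = 2.243e-06 m²
R_2 = (2.53×10^-8)(16.3)/(2.243e-06) = 0.1838 Ω
Seg 3: A = 2.26 mm² = 2.260e-06 m²
R_3 = (2.53×10^-8)(17.5)/(2.260e-06) = 0.1959 Ω
R_total = R_1 + R_2 + R_3 = 0.458 Ω

0.458 Ω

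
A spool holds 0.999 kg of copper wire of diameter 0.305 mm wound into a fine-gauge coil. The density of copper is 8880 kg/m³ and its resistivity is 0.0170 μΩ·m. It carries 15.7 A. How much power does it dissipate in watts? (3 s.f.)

88300 W

ρ = 0.0170 μΩ·m = 1.70×10^-8 Ω·m
A = π(d/2)² = π(1.5250e-04 m)² = 7.3062e-08 m²
L = m/(density·A) = 0.999/(8880×7.3062e-08) = 1540 m
R = ρL/A = (1.70×10^-8)(1540)/(7.3062e-08) = 358.3 Ω
P = I²R = (15.7)² × 358.3 = 88300 W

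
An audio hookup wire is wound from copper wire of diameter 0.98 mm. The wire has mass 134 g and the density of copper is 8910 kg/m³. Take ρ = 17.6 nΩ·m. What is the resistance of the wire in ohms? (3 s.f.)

ρ = 17.6 nΩ·m = 1.76×10^-8 Ω·m
A = π(d/2)² = π(4.9000e-04 m)² = 7.5430e-07 m²
L = m/(density·A) = 0.134/(8910×7.5430e-07) = 19.94 m
R = ρL/A = (1.76×10^-8)(19.94)/(7.5430e-07) = 0.465 Ω

0.465 Ω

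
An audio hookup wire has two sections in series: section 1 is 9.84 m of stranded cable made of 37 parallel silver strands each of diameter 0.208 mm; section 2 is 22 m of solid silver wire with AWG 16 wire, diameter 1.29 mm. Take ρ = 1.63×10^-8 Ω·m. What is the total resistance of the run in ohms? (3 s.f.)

0.402 Ω

Section 1: A_strand = π(1.0400e-04)² = 3.398e-08 m²; R₁ = ρL/(N·A_s) = (1.63×10^-8)(9.84)/(37×3.398e-08) = 0.1276 Ω
Section 2: A = π(1.29/2 mm)² = π(6.4500e-04 m)² = 1.307e-06 m²
R₂ = (1.63×10^-8)(22)/(1.307e-06) = 0.2744 Ω
R = R₁ + R₂ = 0.402 Ω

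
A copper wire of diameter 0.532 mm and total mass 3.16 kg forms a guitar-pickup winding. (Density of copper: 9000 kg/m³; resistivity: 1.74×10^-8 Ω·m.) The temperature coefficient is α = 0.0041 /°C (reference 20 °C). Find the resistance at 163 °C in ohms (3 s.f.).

A = π(d/2)² = π(2.6600e-04 m)² = 2.2229e-07 m²
L = m/(density·A) = 3.16/(9000×2.2229e-07) = 1580 m
R = ρL/A = (1.74×10^-8)(1580)/(2.2229e-07) = 123.6 Ω
R(163 °C) = 123.6 × (1 + 0.0041×143) = 196 Ω

196 Ω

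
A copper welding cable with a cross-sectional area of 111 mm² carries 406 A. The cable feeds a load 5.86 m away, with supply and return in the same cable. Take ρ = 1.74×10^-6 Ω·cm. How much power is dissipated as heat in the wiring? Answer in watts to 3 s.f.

ρ = 1.74×10^-6 Ω·cm = 1.74×10^-8 Ω·m
A = 111 mm² = 1.110e-04 m²
Total conductor length (both ways) L = 2 × 5.86 = 11.72 m
R = ρL/A = (1.74×10^-8)(11.72)/(1.110e-04) = 0.001837 Ω
P = I²R = (406)² × 0.001837 = 303 W

303 W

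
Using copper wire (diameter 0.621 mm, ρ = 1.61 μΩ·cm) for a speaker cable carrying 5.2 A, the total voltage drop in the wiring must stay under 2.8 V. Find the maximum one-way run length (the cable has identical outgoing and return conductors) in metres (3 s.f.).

5.06 m

ρ = 1.61 μΩ·cm = 1.61×10^-8 Ω·m
A = π(d/2)² = π(3.1050e-04 m)² = 3.029e-07 m²
L_max = V_max·A/(2·ρI) = (2.8)(3.029e-07)/(2×1.61×10^-8×5.2) = 5.06 m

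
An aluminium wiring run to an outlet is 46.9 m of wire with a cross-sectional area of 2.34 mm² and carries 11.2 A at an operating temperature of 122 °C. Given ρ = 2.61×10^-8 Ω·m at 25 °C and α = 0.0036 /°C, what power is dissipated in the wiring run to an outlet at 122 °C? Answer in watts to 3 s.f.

A = 2.34 mm² = 2.340e-06 m²
R₍25₎ = ρL/A = (2.61×10^-8)(46.9)/(2.340e-06) = 0.5231 Ω
R₍122₎ = R₍25₎(1 + αΔT) = 0.5231 × (1 + 0.0036×97) = 0.7058 Ω
P = I²R = (11.2)² × 0.7058 = 88.5 W

88.5 W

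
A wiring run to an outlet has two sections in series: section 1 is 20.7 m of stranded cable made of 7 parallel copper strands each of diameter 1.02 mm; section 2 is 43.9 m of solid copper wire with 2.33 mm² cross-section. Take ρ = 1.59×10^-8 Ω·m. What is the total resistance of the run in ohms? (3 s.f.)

0.357 Ω

Section 1: A_strand = π(5.1000e-04)² = 8.171e-07 m²; R₁ = ρL/(N·A_s) = (1.59×10^-8)(20.7)/(7×8.171e-07) = 0.05754 Ω
Section 2: A = 2.33 mm² = 2.330e-06 m²
R₂ = (1.59×10^-8)(43.9)/(2.330e-06) = 0.2996 Ω
R = R₁ + R₂ = 0.357 Ω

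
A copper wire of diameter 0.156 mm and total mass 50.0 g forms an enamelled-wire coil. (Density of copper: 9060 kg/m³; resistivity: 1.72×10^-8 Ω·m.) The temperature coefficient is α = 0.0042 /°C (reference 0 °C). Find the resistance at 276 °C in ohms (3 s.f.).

A = π(d/2)² = π(7.8000e-05 m)² = 1.9113e-08 m²
L = m/(density·A) = 0.05/(9060×1.9113e-08) = 288.7 m
R = ρL/A = (1.72×10^-8)(288.7)/(1.9113e-08) = 259.8 Ω
R(276 °C) = 259.8 × (1 + 0.0042×276) = 561 Ω

561 Ω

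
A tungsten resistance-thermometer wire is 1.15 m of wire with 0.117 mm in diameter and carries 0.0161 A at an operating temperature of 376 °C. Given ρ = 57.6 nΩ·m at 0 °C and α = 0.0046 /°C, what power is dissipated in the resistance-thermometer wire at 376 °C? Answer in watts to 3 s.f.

0.00436 W

ρ = 57.6 nΩ·m = 5.76×10^-8 Ω·m
A = π(d/2)² = π(5.8500e-05 m)² = 1.075e-08 m²
R₍0₎ = ρL/A = (5.76×10^-8)(1.15)/(1.075e-08) = 6.161 Ω
R₍376₎ = R₍0₎(1 + αΔT) = 6.161 × (1 + 0.0046×376) = 16.82 Ω
P = I²R = (0.0161)² × 16.82 = 0.00436 W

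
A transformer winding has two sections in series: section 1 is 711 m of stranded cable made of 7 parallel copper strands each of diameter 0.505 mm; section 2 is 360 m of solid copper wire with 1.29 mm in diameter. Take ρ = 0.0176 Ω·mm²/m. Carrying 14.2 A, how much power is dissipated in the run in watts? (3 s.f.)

2780 W

ρ = 0.0176 Ω·mm²/m = 1.76×10^-8 Ω·m
Section 1: A_strand = π(2.5250e-04)² = 2.003e-07 m²; R₁ = ρL/(N·A_s) = (1.76×10^-8)(711)/(7×2.003e-07) = 8.925 Ω
Section 2: A = π(d/2)² = π(6.4500e-04 m)² = 1.307e-06 m²
R₂ = (1.76×10^-8)(360)/(1.307e-06) = 4.848 Ω
R = R₁ + R₂ = 13.77 Ω
P = I²R = (14.2)² × 13.77 = 2780 W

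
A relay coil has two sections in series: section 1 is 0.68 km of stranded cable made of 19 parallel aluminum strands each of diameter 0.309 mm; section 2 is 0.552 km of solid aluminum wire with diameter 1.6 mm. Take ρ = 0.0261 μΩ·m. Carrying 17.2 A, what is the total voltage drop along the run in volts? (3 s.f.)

ρ = 0.0261 μΩ·m = 2.61×10^-8 Ω·m
Section 1: A_strand = π(1.5450e-04)² = 7.499e-08 m²; R₁ = ρL/(N·A_s) = (2.61×10^-8)(680)/(19×7.499e-08) = 12.46 Ω
Section 2: A = π(d/2)² = π(8.0000e-04 m)² = 2.011e-06 m²
R₂ = (2.61×10^-8)(552)/(2.011e-06) = 7.166 Ω
R = R₁ + R₂ = 19.62 Ω
V = IR = 17.2 × 19.62 = 337 V

337 V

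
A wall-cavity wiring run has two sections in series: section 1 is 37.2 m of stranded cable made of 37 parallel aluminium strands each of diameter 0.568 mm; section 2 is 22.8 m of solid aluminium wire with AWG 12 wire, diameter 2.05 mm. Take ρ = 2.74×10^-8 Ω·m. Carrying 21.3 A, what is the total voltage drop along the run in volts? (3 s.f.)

6.35 V

Section 1: A_strand = π(2.8400e-04)² = 2.534e-07 m²; R₁ = ρL/(N·A_s) = (2.74×10^-8)(37.2)/(37×2.534e-07) = 0.1087 Ω
Section 2: A = π(2.05/2 mm)² = π(1.0250e-03 m)² = 3.301e-06 m²
R₂ = (2.74×10^-8)(22.8)/(3.301e-06) = 0.1893 Ω
R = R₁ + R₂ = 0.298 Ω
V = IR = 21.3 × 0.298 = 6.35 V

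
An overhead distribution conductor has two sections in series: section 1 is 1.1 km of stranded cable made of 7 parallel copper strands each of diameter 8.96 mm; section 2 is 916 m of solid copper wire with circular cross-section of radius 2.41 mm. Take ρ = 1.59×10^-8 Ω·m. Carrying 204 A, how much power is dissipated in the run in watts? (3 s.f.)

Section 1: A_strand = π(4.4800e-03)² = 6.305e-05 m²; R₁ = ρL/(N·A_s) = (1.59×10^-8)(1100)/(7×6.305e-05) = 0.03963 Ω
Section 2: A = πr² = π(2.4100e-03 m)² = 1.825e-05 m²
R₂ = (1.59×10^-8)(916)/(1.825e-05) = 0.7982 Ω
R = R₁ + R₂ = 0.8378 Ω
P = I²R = (204)² × 0.8378 = 34900 W

34900 W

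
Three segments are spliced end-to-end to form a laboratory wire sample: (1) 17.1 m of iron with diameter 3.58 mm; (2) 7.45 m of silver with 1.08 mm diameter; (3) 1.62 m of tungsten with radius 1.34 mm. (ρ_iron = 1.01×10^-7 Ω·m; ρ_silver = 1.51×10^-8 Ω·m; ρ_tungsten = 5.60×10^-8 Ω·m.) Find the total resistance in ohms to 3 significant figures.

0.310 Ω

Seg 1: A = π(d/2)² = π(1.7900e-03 m)² = 1.007e-05 m²
R_1 = (1.01×10^-7)(17.1)/(1.007e-05) = 0.1716 Ω
Seg 2: A = π(d/2)² = π(5.4000e-04 m)² = 9.161e-07 m²
R_2 = (1.51×10^-8)(7.45)/(9.161e-07) = 0.1228 Ω
Seg 3: A = πr² = π(1.3400e-03 m)² = 5.641e-06 m²
R_3 = (5.60×10^-8)(1.62)/(5.641e-06) = 0.01608 Ω
R_total = R_1 + R_2 + R_3 = 0.310 Ω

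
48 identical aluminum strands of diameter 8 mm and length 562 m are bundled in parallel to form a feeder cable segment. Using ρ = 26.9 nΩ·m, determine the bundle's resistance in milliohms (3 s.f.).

ρ = 26.9 nΩ·m = 2.69×10^-8 Ω·m
A_strand = π(4.0000e-03 m)² = 5.027e-05 m²
R_strand = ρL/A = (2.69×10^-8)(562)/(5.027e-05) = 0.3008 Ω
R_total = R_strand/N = 0.3008/48 = 6.27 mΩ

6.27 mΩ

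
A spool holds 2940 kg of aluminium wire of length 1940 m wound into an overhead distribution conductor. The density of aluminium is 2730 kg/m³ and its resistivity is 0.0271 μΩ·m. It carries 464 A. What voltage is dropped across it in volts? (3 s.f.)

43.9 V

ρ = 0.0271 μΩ·m = 2.71×10^-8 Ω·m
A = m/(density·L) = 2940/(2730×1940) = 5.5511e-04 m²
R = ρL/A = (2.71×10^-8)(1940)/(5.5511e-04) = 0.09471 Ω
V = IR = 464 × 0.09471 = 43.9 V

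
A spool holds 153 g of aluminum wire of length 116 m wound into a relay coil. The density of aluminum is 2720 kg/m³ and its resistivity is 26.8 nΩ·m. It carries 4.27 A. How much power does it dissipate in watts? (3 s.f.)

117 W

ρ = 26.8 nΩ·m = 2.68×10^-8 Ω·m
A = m/(density·L) = 0.153/(2720×116) = 4.8491e-07 m²
R = ρL/A = (2.68×10^-8)(116)/(4.8491e-07) = 6.411 Ω
P = I²R = (4.27)² × 6.411 = 117 W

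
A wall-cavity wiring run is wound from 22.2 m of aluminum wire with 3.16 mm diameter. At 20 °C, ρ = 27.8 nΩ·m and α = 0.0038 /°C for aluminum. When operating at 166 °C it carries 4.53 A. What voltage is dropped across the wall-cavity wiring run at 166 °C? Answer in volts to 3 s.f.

0.554 V

ρ = 27.8 nΩ·m = 2.78×10^-8 Ω·m
A = π(d/2)² = π(1.5800e-03 m)² = 7.843e-06 m²
R₍20₎ = ρL/A = (2.78×10^-8)(22.2)/(7.843e-06) = 0.07869 Ω
R₍166₎ = R₍20₎(1 + αΔT) = 0.07869 × (1 + 0.0038×146) = 0.1224 Ω
V = IR = 4.53 × 0.1224 = 0.554 V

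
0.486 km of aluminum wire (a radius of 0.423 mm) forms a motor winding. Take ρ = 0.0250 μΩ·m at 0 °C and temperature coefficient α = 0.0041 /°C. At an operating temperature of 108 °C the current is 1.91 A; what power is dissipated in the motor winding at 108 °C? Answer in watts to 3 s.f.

ρ = 0.0250 μΩ·m = 2.50×10^-8 Ω·m
A = πr² = π(4.2300e-04 m)² = 5.621e-07 m²
R₍0₎ = ρL/A = (2.50×10^-8)(486)/(5.621e-07) = 21.61 Ω
R₍108₎ = R₍0₎(1 + αΔT) = 21.61 × (1 + 0.0041×108) = 31.19 Ω
P = I²R = (1.91)² × 31.19 = 114 W

114 W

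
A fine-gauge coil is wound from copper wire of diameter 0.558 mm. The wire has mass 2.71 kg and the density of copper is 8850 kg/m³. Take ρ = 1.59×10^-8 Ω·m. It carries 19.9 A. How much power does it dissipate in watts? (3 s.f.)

32200 W

A = π(d/2)² = π(2.7900e-04 m)² = 2.4454e-07 m²
L = m/(density·A) = 2.71/(8850×2.4454e-07) = 1252 m
R = ρL/A = (1.59×10^-8)(1252)/(2.4454e-07) = 81.42 Ω
P = I²R = (19.9)² × 81.42 = 32200 W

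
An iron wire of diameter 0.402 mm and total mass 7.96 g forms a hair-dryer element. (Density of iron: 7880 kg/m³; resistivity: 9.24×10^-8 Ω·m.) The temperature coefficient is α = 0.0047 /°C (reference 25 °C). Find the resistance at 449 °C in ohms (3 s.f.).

A = π(d/2)² = π(2.0100e-04 m)² = 1.2692e-07 m²
L = m/(density·A) = 0.00796/(7880×1.2692e-07) = 7.959 m
R = ρL/A = (9.24×10^-8)(7.959)/(1.2692e-07) = 5.794 Ω
R(449 °C) = 5.794 × (1 + 0.0047×424) = 17.3 Ω

17.3 Ω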